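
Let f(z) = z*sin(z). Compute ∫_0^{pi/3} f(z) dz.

-pi/6 + sqrt(3)/2

Integrate by parts once (u = z, dv = sin(z) dz).
An antiderivative is F(z) = -z*cos(z) + sin(z).
Then F(pi/3) - F(0) = (-pi/6 + sqrt(3)/2) - (0) = -pi/6 + sqrt(3)/2.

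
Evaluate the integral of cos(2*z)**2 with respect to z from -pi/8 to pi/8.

Use the identity cos^2(2*z) = (1 + cos(4*z))/2.
An antiderivative is F(z) = z/2 + sin(4*z)/8.
Then F(pi/8) - F(-pi/8) = (1/8 + pi/16) - (-pi/16 - 1/8) = 1/4 + pi/8.

1/4 + pi/8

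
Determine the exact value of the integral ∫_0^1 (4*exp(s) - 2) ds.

-6 + 4*E

An antiderivative is F(s) = -2*s + 4*exp(s).
Then F(1) - F(0) = (-2 + 4*E) - (4) = -6 + 4*E.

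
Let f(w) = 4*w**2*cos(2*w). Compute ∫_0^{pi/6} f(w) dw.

Integrate by parts twice (u = w^2, dv = 4*cos(2*w) dw).
An antiderivative is F(w) = 2*w**2*sin(2*w) + 2*w*cos(2*w) - sin(2*w).
Then F(pi/6) - F(0) = (-sqrt(3)/2 + sqrt(3)*pi**2/36 + pi/6) - (0) = -sqrt(3)/2 + sqrt(3)*pi**2/36 + pi/6.

-sqrt(3)/2 + sqrt(3)*pi**2/36 + pi/6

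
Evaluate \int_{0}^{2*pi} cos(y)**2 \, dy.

pi

Use the identity cos^2(y) = (1 + cos(2*y))/2.
An antiderivative is F(y) = y/2 + sin(2*y)/4.
Then F(2*pi) - F(0) = (pi) - (0) = pi.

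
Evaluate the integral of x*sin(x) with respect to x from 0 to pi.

Integrate by parts once (u = x, dv = sin(x) dx).
An antiderivative is F(x) = -x*cos(x) + sin(x).
Then F(pi) - F(0) = (pi) - (0) = pi.

pi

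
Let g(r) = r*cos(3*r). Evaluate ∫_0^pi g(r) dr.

-2/9

Integrate by parts once (u = r, dv = cos(3*r) dr).
An antiderivative is F(r) = r*sin(3*r)/3 + cos(3*r)/9.
Then F(pi) - F(0) = (-1/9) - (1/9) = -2/9.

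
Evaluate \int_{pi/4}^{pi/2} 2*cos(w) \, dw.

An antiderivative is F(w) = 2*sin(w).
Then F(pi/2) - F(pi/4) = (2) - (sqrt(2)) = 2 - sqrt(2).

2 - sqrt(2)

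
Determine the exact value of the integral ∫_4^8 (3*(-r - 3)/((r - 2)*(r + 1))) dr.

Factor the denominator: r**2 - r - 2 = (r + 1)(r - 2).
Partial fractions: 3*(-r - 3)/((r - 2)*(r + 1)) = 2/(r + 1) - 5/(r - 2).
An antiderivative is F(r) = -5*log(r - 2) + 2*log(r + 1).
Then F(8) - F(4) = (-log(96)) - (log(25/32)) = -log(75).

-log(75)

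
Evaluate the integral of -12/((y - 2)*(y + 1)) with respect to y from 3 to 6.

-16*log(2) + 4*log(7)

Factor the denominator: y**2 - y - 2 = (y + 1)(y - 2).
Partial fractions: -12/((y - 2)*(y + 1)) = 4/(y + 1) - 4/(y - 2).
An antiderivative is F(y) = -4*log(y - 2) + 4*log(y + 1).
Then F(6) - F(3) = (-8*log(2) + 4*log(7)) - (8*log(2)) = -16*log(2) + 4*log(7).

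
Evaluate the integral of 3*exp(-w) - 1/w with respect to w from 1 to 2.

-log(2) - 3*exp(-2) + 3*exp(-1)

An antiderivative is F(w) = -log(w) - 3*exp(-w).
Then F(2) - F(1) = (-log(2) - 3*exp(-2)) - (-3*exp(-1)) = -log(2) - 3*exp(-2) + 3*exp(-1).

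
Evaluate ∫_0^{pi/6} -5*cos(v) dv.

An antiderivative is F(v) = -5*sin(v).
Then F(pi/6) - F(0) = (-5/2) - (0) = -5/2.

-5/2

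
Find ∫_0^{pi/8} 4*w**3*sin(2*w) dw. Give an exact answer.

sqrt(2)*(-384 - pi**3 + 12*pi**2 + 96*pi)/512

Integrate by parts 3 times (u = w^3, dv = 4*sin(2*w) dw).
An antiderivative is F(w) = -2*w**3*cos(2*w) + 3*w**2*sin(2*w) + 3*w*cos(2*w) - 3*sin(2*w)/2.
Then F(pi/8) - F(0) = (sqrt(2)*(-384 - pi**3 + 12*pi**2 + 96*pi)/512) - (0) = sqrt(2)*(-384 - pi**3 + 12*pi**2 + 96*pi)/512.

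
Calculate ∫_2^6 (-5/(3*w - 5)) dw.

An antiderivative is F(w) = -5*log(3*w - 5)/3.
Then F(6) - F(2) = (-5*log(13)/3) - (0) = -5*log(13)/3.

-5*log(13)/3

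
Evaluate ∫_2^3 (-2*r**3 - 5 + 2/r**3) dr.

-1345/36

By the power rule, an antiderivative is F(r) = -r**4/2 - 5*r - 1/r**2.
Then F(3) - F(2) = (-1001/18) - (-73/4) = -1345/36.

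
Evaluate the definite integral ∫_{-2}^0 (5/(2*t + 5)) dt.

5*log(5)/2

An antiderivative is F(t) = 5*log(2*t + 5)/2.
Then F(0) - F(-2) = (5*log(5)/2) - (0) = 5*log(5)/2.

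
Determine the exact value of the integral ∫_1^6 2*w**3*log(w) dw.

Integrate by parts once (u = ln w, dv = 2*w**3 dw).
An antiderivative is F(w) = w**4*(4*log(w) - 1)/8.
Then F(6) - F(1) = (-162 + 648*log(2) + 648*log(3)) - (-1/8) = -1295/8 + 648*log(2) + 648*log(3).

-1295/8 + 648*log(2) + 648*log(3)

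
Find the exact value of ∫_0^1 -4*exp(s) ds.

An antiderivative is F(s) = -4*exp(s).
Then F(1) - F(0) = (-4*E) - (-4) = 4 - 4*E.

4 - 4*E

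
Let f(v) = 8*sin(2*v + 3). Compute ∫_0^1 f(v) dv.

Let u = 2*v + 3, so du = 2 dv. When v = 0, u = 3; when v = 1, u = 5.
The integral becomes 4·∫ sin(u) du from 3 to 5, with antiderivative -4*cos(u).
Back in v: F(v) = -4*cos(2*v + 3).
Then F(1) - F(0) = (-4*cos(5)) - (-4*cos(3)) = 4*cos(3) - 4*cos(5).

4*cos(3) - 4*cos(5)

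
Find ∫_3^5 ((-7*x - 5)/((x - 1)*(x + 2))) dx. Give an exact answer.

Factor the denominator: x**2 + x - 2 = (x + 2)(x - 1).
Partial fractions: (-7*x - 5)/((x - 1)*(x + 2)) = -3/(x + 2) - 4/(x - 1).
An antiderivative is F(x) = -4*log(x - 1) - 3*log(x + 2).
Then F(5) - F(3) = (-3*log(7) - 8*log(2)) - (-3*log(5) - 4*log(2)) = -3*log(7) - 4*log(2) + 3*log(5).

-3*log(7) - 4*log(2) + 3*log(5)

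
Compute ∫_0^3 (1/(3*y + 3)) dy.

2*log(2)/3

An antiderivative is F(y) = log(3*y + 3)/3.
Then F(3) - F(0) = (log(12)/3) - (log(3)/3) = 2*log(2)/3.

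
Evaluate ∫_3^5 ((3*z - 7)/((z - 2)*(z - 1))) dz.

Factor the denominator: z**2 - 3*z + 2 = (z - 1)(z - 2).
Partial fractions: (3*z - 7)/((z - 2)*(z - 1)) = 4/(z - 1) - 1/(z - 2).
An antiderivative is F(z) = -log(z - 2) + 4*log(z - 1).
Then F(5) - F(3) = (-log(3) + 8*log(2)) - (log(16)) = log(16/3).

log(16/3)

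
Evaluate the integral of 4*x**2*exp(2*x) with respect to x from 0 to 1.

-1 + exp(2)

Integrate by parts twice (u = x^2, dv = 4*exp(2*x) dx).
An antiderivative is F(x) = (2*x**2 - 2*x + 1)*exp(2*x).
Then F(1) - F(0) = (exp(2)) - (1) = -1 + exp(2).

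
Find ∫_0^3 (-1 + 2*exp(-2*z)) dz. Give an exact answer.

-2 - exp(-6)

An antiderivative is F(z) = -z - exp(-2*z).
Then F(3) - F(0) = (-3 - exp(-6)) - (-1) = -2 - exp(-6).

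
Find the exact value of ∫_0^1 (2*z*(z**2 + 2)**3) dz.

65/4

Let u = z**2 + 2, so du = 2*z dz. When z = 0, u = 2; when z = 1, u = 3.
The integral becomes ∫ u**3 du from 2 to 3, with antiderivative u**4/4.
Back in z: F(z) = (z**2 + 2)**4/4.
Then F(1) - F(0) = (81/4) - (4) = 65/4.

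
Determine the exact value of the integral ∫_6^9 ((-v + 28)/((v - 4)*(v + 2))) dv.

-5*log(11) + 4*log(5) + 11*log(2)

Factor the denominator: v**2 - 2*v - 8 = (v + 2)(v - 4).
Partial fractions: (-v + 28)/((v - 4)*(v + 2)) = -5/(v + 2) + 4/(v - 4).
An antiderivative is F(v) = 4*log(v - 4) - 5*log(v + 2).
Then F(9) - F(6) = (-5*log(11) + 4*log(5)) - (-11*log(2)) = -5*log(11) + 4*log(5) + 11*log(2).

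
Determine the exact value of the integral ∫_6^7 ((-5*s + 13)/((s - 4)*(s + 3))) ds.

-4*log(5) - 3*log(2) + 7*log(3)

Factor the denominator: s**2 - s - 12 = (s + 3)(s - 4).
Partial fractions: (-5*s + 13)/((s - 4)*(s + 3)) = -4/(s + 3) - 1/(s - 4).
An antiderivative is F(s) = -log(s - 4) - 4*log(s + 3).
Then F(7) - F(6) = (-4*log(5) - 4*log(2) - log(3)) - (-8*log(3) - log(2)) = -4*log(5) - 3*log(2) + 7*log(3).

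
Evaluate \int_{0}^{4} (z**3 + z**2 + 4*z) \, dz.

By the power rule, an antiderivative is F(z) = z**4/4 + z**3/3 + 2*z**2.
Then F(4) - F(0) = (352/3) - (0) = 352/3.

352/3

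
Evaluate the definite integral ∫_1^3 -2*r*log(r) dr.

4 - 9*log(3)

Integrate by parts once (u = ln r, dv = -2*r dr).
An antiderivative is F(r) = -r**2*(2*log(r) - 1)/2.
Then F(3) - F(1) = (9/2 - 9*log(3)) - (1/2) = 4 - 9*log(3).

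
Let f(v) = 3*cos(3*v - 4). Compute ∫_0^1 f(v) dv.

Let u = 3*v - 4, so du = 3 dv. When v = 0, u = -4; when v = 1, u = -1.
The integral becomes ∫ cos(u) du from -4 to -1, with antiderivative sin(u).
Back in v: F(v) = sin(3*v - 4).
Then F(1) - F(0) = (-sin(1)) - (-sin(4)) = -sin(1) + sin(4).

-sin(1) + sin(4)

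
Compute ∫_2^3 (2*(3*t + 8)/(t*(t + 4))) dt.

-6*log(2) + 2*log(3) + 2*log(7)

Factor the denominator: t**2 + 4*t = (t + 4)t.
Partial fractions: 2*(3*t + 8)/(t*(t + 4)) = 2/(t + 4) + 4/t.
An antiderivative is F(t) = 4*log(t) + 2*log(t + 4).
Then F(3) - F(2) = (2*log(7) + 4*log(3)) - (2*log(3) + 6*log(2)) = -6*log(2) + 2*log(3) + 2*log(7).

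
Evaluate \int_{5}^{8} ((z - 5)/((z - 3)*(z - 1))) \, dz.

Factor the denominator: z**2 - 4*z + 3 = (z - 1)(z - 3).
Partial fractions: (z - 5)/((z - 3)*(z - 1)) = 2/(z - 1) - 1/(z - 3).
An antiderivative is F(z) = -log(z - 3) + 2*log(z - 1).
Then F(8) - F(5) = (log(49/5)) - (log(8)) = log(49/40).

log(49/40)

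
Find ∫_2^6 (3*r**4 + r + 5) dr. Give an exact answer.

23412/5

By the power rule, an antiderivative is F(r) = 3*r**5/5 + r**2/2 + 5*r.
Then F(6) - F(2) = (23568/5) - (156/5) = 23412/5.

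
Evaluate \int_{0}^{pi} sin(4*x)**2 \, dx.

pi/2

Use the identity sin^2(4*x) = (1 - cos(8*x))/2.
An antiderivative is F(x) = x/2 - sin(8*x)/16.
Then F(pi) - F(0) = (pi/2) - (0) = pi/2.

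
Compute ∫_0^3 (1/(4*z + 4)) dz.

An antiderivative is F(z) = log(4*z + 4)/4.
Then F(3) - F(0) = (log(2)) - (log(2)/2) = log(2)/2.

log(2)/2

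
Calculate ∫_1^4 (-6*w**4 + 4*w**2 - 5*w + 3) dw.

By the power rule, an antiderivative is F(w) = -6*w**5/5 + 4*w**3/3 - 5*w**2/2 + 3*w.
Then F(4) - F(1) = (-17572/15) - (19/30) = -11721/10.

-11721/10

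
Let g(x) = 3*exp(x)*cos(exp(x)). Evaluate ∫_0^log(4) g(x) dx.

-3*sin(1) + 3*sin(4)

Let u = exp(x), so du = exp(x) dx. When x = 0, u = 1; when x = log(4), u = 4.
The integral becomes 3·∫ cos(u) du from 1 to 4, with antiderivative 3*sin(u).
Back in x: F(x) = 3*sin(exp(x)).
Then F(log(4)) - F(0) = (3*sin(4)) - (3*sin(1)) = -3*sin(1) + 3*sin(4).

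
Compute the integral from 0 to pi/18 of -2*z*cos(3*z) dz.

-sqrt(3)/9 - pi/54 + 2/9

Integrate by parts once (u = z, dv = -2*cos(3*z) dz).
An antiderivative is F(z) = -2*z*sin(3*z)/3 - 2*cos(3*z)/9.
Then F(pi/18) - F(0) = (-sqrt(3)/9 - pi/54) - (-2/9) = -sqrt(3)/9 - pi/54 + 2/9.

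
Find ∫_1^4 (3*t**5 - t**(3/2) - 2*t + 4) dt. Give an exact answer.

20321/10

By the power rule, an antiderivative is F(t) = t**6/2 - 2*t**(5/2)/5 - t**2 + 4*t.
Then F(4) - F(1) = (10176/5) - (31/10) = 20321/10.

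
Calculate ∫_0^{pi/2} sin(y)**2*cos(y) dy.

Let u = sin(y), so du = cos(y) dy. When y = 0, u = 0; when y = pi/2, u = 1.
The integral becomes ∫ u**2 du from 0 to 1, with antiderivative u**3/3.
Back in y: F(y) = sin(y)**3/3.
Then F(pi/2) - F(0) = (1/3) - (0) = 1/3.

1/3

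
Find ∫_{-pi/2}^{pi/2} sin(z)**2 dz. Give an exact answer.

Use the identity sin^2(z) = (1 - cos(2*z))/2.
An antiderivative is F(z) = z/2 - sin(2*z)/4.
Then F(pi/2) - F(-pi/2) = (pi/4) - (-pi/4) = pi/2.

pi/2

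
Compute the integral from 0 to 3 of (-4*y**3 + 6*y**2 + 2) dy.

By the power rule, an antiderivative is F(y) = -y**4 + 2*y**3 + 2*y.
Then F(3) - F(0) = (-21) - (0) = -21.

-21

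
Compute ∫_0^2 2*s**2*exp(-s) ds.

Integrate by parts twice (u = s^2, dv = 2*exp(-s) ds).
An antiderivative is F(s) = (-2*s**2 - 4*s - 4)*exp(-s).
Then F(2) - F(0) = (-20*exp(-2)) - (-4) = 4 - 20*exp(-2).

4 - 20*exp(-2)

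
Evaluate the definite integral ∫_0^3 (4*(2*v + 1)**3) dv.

1200

Let u = 2*v + 1, so du = 2 dv. When v = 0, u = 1; when v = 3, u = 7.
The integral becomes 2·∫ u**3 du from 1 to 7, with antiderivative u**4/2.
Back in v: F(v) = (2*v + 1)**4/2.
Then F(3) - F(0) = (2401/2) - (1/2) = 1200.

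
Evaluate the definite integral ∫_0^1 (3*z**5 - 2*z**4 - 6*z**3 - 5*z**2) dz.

By the power rule, an antiderivative is F(z) = z**6/2 - 2*z**5/5 - 3*z**4/2 - 5*z**3/3.
Then F(1) - F(0) = (-46/15) - (0) = -46/15.

-46/15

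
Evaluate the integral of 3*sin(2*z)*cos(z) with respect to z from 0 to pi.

Use the identity sin(2*z)cos(z) = [sin(3*z) + sin(z)]/2.
An antiderivative is F(z) = -3*cos(z)/2 - cos(3*z)/2.
Then F(pi) - F(0) = (2) - (-2) = 4.

4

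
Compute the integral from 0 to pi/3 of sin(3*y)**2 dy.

Use the identity sin^2(3*y) = (1 - cos(6*y))/2.
An antiderivative is F(y) = y/2 - sin(6*y)/12.
Then F(pi/3) - F(0) = (pi/6) - (0) = pi/6.

pi/6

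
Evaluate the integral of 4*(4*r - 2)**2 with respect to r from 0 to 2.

Let u = 4*r - 2, so du = 4 dr. When r = 0, u = -2; when r = 2, u = 6.
The integral becomes ∫ u**2 du from -2 to 6, with antiderivative u**3/3.
Back in r: F(r) = (4*r - 2)**3/3.
Then F(2) - F(0) = (72) - (-8/3) = 224/3.

224/3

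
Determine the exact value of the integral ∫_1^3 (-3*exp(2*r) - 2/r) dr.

An antiderivative is F(r) = -3*exp(2*r)/2 - 2*log(r).
Then F(3) - F(1) = (-3*exp(6)/2 - log(9)) - (-3*exp(2)/2) = -3*exp(6)/2 - log(9) + 3*exp(2)/2.

-3*exp(6)/2 - log(9) + 3*exp(2)/2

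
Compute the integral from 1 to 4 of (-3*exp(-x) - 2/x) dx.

-4*log(2) - 3*exp(-1) + 3*exp(-4)

An antiderivative is F(x) = -2*log(x) + 3*exp(-x).
Then F(4) - F(1) = (-4*log(2) + 3*exp(-4)) - (3*exp(-1)) = -4*log(2) - 3*exp(-1) + 3*exp(-4).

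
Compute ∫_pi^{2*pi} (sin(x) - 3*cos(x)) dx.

-2

An antiderivative is F(x) = -3*sin(x) - cos(x).
Then F(2*pi) - F(pi) = (-1) - (1) = -2.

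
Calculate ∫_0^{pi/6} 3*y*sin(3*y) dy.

Integrate by parts once (u = y, dv = 3*sin(3*y) dy).
An antiderivative is F(y) = -y*cos(3*y) + sin(3*y)/3.
Then F(pi/6) - F(0) = (1/3) - (0) = 1/3.

1/3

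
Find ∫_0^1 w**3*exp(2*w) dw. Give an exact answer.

3/8 + exp(2)/8

Integrate by parts 3 times (u = w^3, dv = exp(2*w) dw).
An antiderivative is F(w) = (4*w**3 - 6*w**2 + 6*w - 3)*exp(2*w)/8.
Then F(1) - F(0) = (exp(2)/8) - (-3/8) = 3/8 + exp(2)/8.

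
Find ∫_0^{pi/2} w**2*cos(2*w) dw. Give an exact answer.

-pi/4

Integrate by parts twice (u = w^2, dv = cos(2*w) dw).
An antiderivative is F(w) = w**2*sin(2*w)/2 + w*cos(2*w)/2 - sin(2*w)/4.
Then F(pi/2) - F(0) = (-pi/4) - (0) = -pi/4.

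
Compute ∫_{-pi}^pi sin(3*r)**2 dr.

Use the identity sin^2(3*r) = (1 - cos(6*r))/2.
An antiderivative is F(r) = r/2 - sin(6*r)/12.
Then F(pi) - F(-pi) = (pi/2) - (-pi/2) = pi.

pi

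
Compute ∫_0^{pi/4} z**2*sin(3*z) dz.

-2/27 - sqrt(2)/27 + sqrt(2)*pi/36 + sqrt(2)*pi**2/96

Integrate by parts twice (u = z^2, dv = sin(3*z) dz).
An antiderivative is F(z) = -z**2*cos(3*z)/3 + 2*z*sin(3*z)/9 + 2*cos(3*z)/27.
Then F(pi/4) - F(0) = (sqrt(2)*(-32 + 24*pi + 9*pi**2)/864) - (2/27) = -2/27 - sqrt(2)/27 + sqrt(2)*pi/36 + sqrt(2)*pi**2/96.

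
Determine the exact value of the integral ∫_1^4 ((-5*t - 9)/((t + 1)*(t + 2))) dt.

Factor the denominator: t**2 + 3*t + 2 = (t + 2)(t + 1).
Partial fractions: (-5*t - 9)/((t + 1)*(t + 2)) = -1/(t + 2) - 4/(t + 1).
An antiderivative is F(t) = -4*log(t + 1) - log(t + 2).
Then F(4) - F(1) = (-4*log(5) - log(3) - log(2)) - (-log(48)) = -4*log(5) + 3*log(2).

-4*log(5) + 3*log(2)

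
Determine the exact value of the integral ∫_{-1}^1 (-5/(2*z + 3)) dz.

An antiderivative is F(z) = -5*log(2*z + 3)/2.
Then F(1) - F(-1) = (-5*log(5)/2) - (0) = -5*log(5)/2.

-5*log(5)/2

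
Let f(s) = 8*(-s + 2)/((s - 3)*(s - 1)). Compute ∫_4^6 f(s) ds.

Factor the denominator: s**2 - 4*s + 3 = (s - 1)(s - 3).
Partial fractions: 8*(-s + 2)/((s - 3)*(s - 1)) = -4/(s - 1) - 4/(s - 3).
An antiderivative is F(s) = -4*log(s - 3) - 4*log(s - 1).
Then F(6) - F(4) = (-4*log(5) - 4*log(3)) - (-log(81)) = -4*log(5).

-4*log(5)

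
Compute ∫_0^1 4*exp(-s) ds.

4 - 4*exp(-1)

An antiderivative is F(s) = -4*exp(-s).
Then F(1) - F(0) = (-4*exp(-1)) - (-4) = 4 - 4*exp(-1).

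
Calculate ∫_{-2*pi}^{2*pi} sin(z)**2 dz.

2*pi

Use the identity sin^2(z) = (1 - cos(2*z))/2.
An antiderivative is F(z) = z/2 - sin(2*z)/4.
Then F(2*pi) - F(-2*pi) = (pi) - (-pi) = 2*pi.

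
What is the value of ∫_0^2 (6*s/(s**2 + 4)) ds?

log(8)

Let u = s**2 + 4, so du = 2*s ds. When s = 0, u = 4; when s = 2, u = 8.
The integral becomes 3·∫ 1/u du from 4 to 8, with antiderivative 3*log(u).
Back in s: F(s) = 3*log(s**2 + 4).
Then F(2) - F(0) = (9*log(2)) - (log(64)) = log(8).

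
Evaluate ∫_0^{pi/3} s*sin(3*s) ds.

pi/9

Integrate by parts once (u = s, dv = sin(3*s) ds).
An antiderivative is F(s) = -s*cos(3*s)/3 + sin(3*s)/9.
Then F(pi/3) - F(0) = (pi/9) - (0) = pi/9.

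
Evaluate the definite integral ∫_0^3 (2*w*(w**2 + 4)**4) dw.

Let u = w**2 + 4, so du = 2*w dw. When w = 0, u = 4; when w = 3, u = 13.
The integral becomes ∫ u**4 du from 4 to 13, with antiderivative u**5/5.
Back in w: F(w) = (w**2 + 4)**5/5.
Then F(3) - F(0) = (371293/5) - (1024/5) = 370269/5.

370269/5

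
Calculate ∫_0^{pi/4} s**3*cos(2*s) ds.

Integrate by parts 3 times (u = s^3, dv = cos(2*s) ds).
An antiderivative is F(s) = s**3*sin(2*s)/2 + 3*s**2*cos(2*s)/4 - 3*s*sin(2*s)/4 - 3*cos(2*s)/8.
Then F(pi/4) - F(0) = (pi*(-24 + pi**2)/128) - (-3/8) = -3*pi/16 + pi**3/128 + 3/8.

-3*pi/16 + pi**3/128 + 3/8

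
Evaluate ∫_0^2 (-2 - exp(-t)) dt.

-5 + exp(-2)

An antiderivative is F(t) = -2*t + exp(-t).
Then F(2) - F(0) = (-4 + exp(-2)) - (1) = -5 + exp(-2).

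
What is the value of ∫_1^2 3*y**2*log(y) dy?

-7/3 + 8*log(2)

Integrate by parts once (u = ln y, dv = 3*y**2 dy).
An antiderivative is F(y) = y**3*(3*log(y) - 1)/3.
Then F(2) - F(1) = (-8/3 + 8*log(2)) - (-1/3) = -7/3 + 8*log(2).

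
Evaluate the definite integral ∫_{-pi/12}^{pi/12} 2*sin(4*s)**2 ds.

Use the identity sin^2(4*s) = (1 - cos(8*s))/2.
An antiderivative is F(s) = s - sin(8*s)/8.
Then F(pi/12) - F(-pi/12) = (-sqrt(3)/16 + pi/12) - (-pi/12 + sqrt(3)/16) = -sqrt(3)/8 + pi/6.

-sqrt(3)/8 + pi/6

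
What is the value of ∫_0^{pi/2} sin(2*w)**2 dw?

Use the identity sin^2(2*w) = (1 - cos(4*w))/2.
An antiderivative is F(w) = w/2 - sin(4*w)/8.
Then F(pi/2) - F(0) = (pi/4) - (0) = pi/4.

pi/4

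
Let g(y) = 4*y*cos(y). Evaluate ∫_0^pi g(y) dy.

-8

Integrate by parts once (u = y, dv = 4*cos(y) dy).
An antiderivative is F(y) = 4*y*sin(y) + 4*cos(y).
Then F(pi) - F(0) = (-4) - (4) = -8.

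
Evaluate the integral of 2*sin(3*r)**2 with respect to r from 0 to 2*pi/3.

Use the identity sin^2(3*r) = (1 - cos(6*r))/2.
An antiderivative is F(r) = r - sin(6*r)/6.
Then F(2*pi/3) - F(0) = (2*pi/3) - (0) = 2*pi/3.

2*pi/3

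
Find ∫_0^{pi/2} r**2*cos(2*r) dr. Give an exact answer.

-pi/4

Integrate by parts twice (u = r^2, dv = cos(2*r) dr).
An antiderivative is F(r) = r**2*sin(2*r)/2 + r*cos(2*r)/2 - sin(2*r)/4.
Then F(pi/2) - F(0) = (-pi/4) - (0) = -pi/4.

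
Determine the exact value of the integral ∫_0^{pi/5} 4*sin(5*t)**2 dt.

Use the identity sin^2(5*t) = (1 - cos(10*t))/2.
An antiderivative is F(t) = 2*t - sin(10*t)/5.
Then F(pi/5) - F(0) = (2*pi/5) - (0) = 2*pi/5.

2*pi/5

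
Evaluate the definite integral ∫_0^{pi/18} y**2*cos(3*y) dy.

-1/27 + pi**2/1944 + sqrt(3)*pi/162

Integrate by parts twice (u = y^2, dv = cos(3*y) dy).
An antiderivative is F(y) = y**2*sin(3*y)/3 + 2*y*cos(3*y)/9 - 2*sin(3*y)/27.
Then F(pi/18) - F(0) = (-1/27 + pi**2/1944 + sqrt(3)*pi/162) - (0) = -1/27 + pi**2/1944 + sqrt(3)*pi/162.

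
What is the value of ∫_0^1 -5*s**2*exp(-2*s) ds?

-5/4 + 25*exp(-2)/4

Integrate by parts twice (u = s^2, dv = -5*exp(-2*s) ds).
An antiderivative is F(s) = (10*s**2 + 10*s + 5)*exp(-2*s)/4.
Then F(1) - F(0) = (25*exp(-2)/4) - (5/4) = -5/4 + 25*exp(-2)/4.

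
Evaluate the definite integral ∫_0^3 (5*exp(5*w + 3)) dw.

-exp(3) + exp(18)

Let u = 5*w + 3, so du = 5 dw. When w = 0, u = 3; when w = 3, u = 18.
The integral becomes ∫ exp(u) du from 3 to 18, with antiderivative exp(u).
Back in w: F(w) = exp(5*w + 3).
Then F(3) - F(0) = (exp(18)) - (exp(3)) = -exp(3) + exp(18).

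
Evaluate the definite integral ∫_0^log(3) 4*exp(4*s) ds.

80

Let u = exp(s), so du = exp(s) ds. When s = 0, u = 1; when s = log(3), u = 3.
The integral becomes 4·∫ u**3 du from 1 to 3, with antiderivative u**4.
Back in s: F(s) = exp(4*s).
Then F(log(3)) - F(0) = (81) - (1) = 80.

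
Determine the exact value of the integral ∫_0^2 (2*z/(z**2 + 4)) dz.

log(2)

Let u = z**2 + 4, so du = 2*z dz. When z = 0, u = 4; when z = 2, u = 8.
The integral becomes ∫ 1/u du from 4 to 8, with antiderivative log(u).
Back in z: F(z) = log(z**2 + 4).
Then F(2) - F(0) = (log(8)) - (log(4)) = log(2).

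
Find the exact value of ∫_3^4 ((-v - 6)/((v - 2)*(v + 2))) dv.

Factor the denominator: v**2 - 4 = (v + 2)(v - 2).
Partial fractions: (-v - 6)/((v - 2)*(v + 2)) = 1/(v + 2) - 2/(v - 2).
An antiderivative is F(v) = -2*log(v - 2) + log(v + 2).
Then F(4) - F(3) = (log(3/2)) - (log(5)) = log(3/10).

log(3/10)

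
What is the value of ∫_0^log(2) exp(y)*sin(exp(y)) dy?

Let u = exp(y), so du = exp(y) dy. When y = 0, u = 1; when y = log(2), u = 2.
The integral becomes ∫ sin(u) du from 1 to 2, with antiderivative -cos(u).
Back in y: F(y) = -cos(exp(y)).
Then F(log(2)) - F(0) = (-cos(2)) - (-cos(1)) = -cos(2) + cos(1).

-cos(2) + cos(1)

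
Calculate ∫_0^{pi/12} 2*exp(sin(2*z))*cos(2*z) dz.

Let u = sin(2*z), so du = 2*cos(2*z) dz. When z = 0, u = 0; when z = pi/12, u = 1/2.
The integral becomes ∫ exp(u) du from 0 to 1/2, with antiderivative exp(u).
Back in z: F(z) = exp(sin(2*z)).
Then F(pi/12) - F(0) = (exp(1/2)) - (1) = -1 + exp(1/2).

-1 + exp(1/2)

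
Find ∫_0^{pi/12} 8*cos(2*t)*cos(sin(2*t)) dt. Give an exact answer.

4*sin(1/2)

Let u = sin(2*t), so du = 2*cos(2*t) dt. When t = 0, u = 0; when t = pi/12, u = 1/2.
The integral becomes 4·∫ cos(u) du from 0 to 1/2, with antiderivative 4*sin(u).
Back in t: F(t) = 4*sin(sin(2*t)).
Then F(pi/12) - F(0) = (4*sin(1/2)) - (0) = 4*sin(1/2).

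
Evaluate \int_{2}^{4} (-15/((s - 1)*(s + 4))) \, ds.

Factor the denominator: s**2 + 3*s - 4 = (s + 4)(s - 1).
Partial fractions: -15/((s - 1)*(s + 4)) = 3/(s + 4) - 3/(s - 1).
An antiderivative is F(s) = -3*log(s - 1) + 3*log(s + 4).
Then F(4) - F(2) = (-3*log(3) + 9*log(2)) - (3*log(2) + 3*log(3)) = -6*log(3) + 6*log(2).

-6*log(3) + 6*log(2)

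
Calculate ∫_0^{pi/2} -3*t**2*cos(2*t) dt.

3*pi/4

Integrate by parts twice (u = t^2, dv = -3*cos(2*t) dt).
An antiderivative is F(t) = -3*t**2*sin(2*t)/2 - 3*t*cos(2*t)/2 + 3*sin(2*t)/4.
Then F(pi/2) - F(0) = (3*pi/4) - (0) = 3*pi/4.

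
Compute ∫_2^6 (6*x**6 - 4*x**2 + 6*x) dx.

5032736/21

By the power rule, an antiderivative is F(x) = 6*x**7/7 - 4*x**3/3 + 3*x**2.
Then F(6) - F(2) = (1678356/7) - (2332/21) = 5032736/21.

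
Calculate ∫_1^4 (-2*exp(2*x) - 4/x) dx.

An antiderivative is F(x) = -exp(2*x) - 4*log(x).
Then F(4) - F(1) = (-exp(8) - 8*log(2)) - (-exp(2)) = -exp(8) - 8*log(2) + exp(2).

-exp(8) - 8*log(2) + exp(2)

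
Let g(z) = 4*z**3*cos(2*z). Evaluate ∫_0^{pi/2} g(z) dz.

Integrate by parts 3 times (u = z^3, dv = 4*cos(2*z) dz).
An antiderivative is F(z) = 2*z**3*sin(2*z) + 3*z**2*cos(2*z) - 3*z*sin(2*z) - 3*cos(2*z)/2.
Then F(pi/2) - F(0) = (3/2 - 3*pi**2/4) - (-3/2) = 3 - 3*pi**2/4.

3 - 3*pi**2/4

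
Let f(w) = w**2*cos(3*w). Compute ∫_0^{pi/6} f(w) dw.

Integrate by parts twice (u = w^2, dv = cos(3*w) dw).
An antiderivative is F(w) = w**2*sin(3*w)/3 + 2*w*cos(3*w)/9 - 2*sin(3*w)/27.
Then F(pi/6) - F(0) = (-2/27 + pi**2/108) - (0) = -2/27 + pi**2/108.

-2/27 + pi**2/108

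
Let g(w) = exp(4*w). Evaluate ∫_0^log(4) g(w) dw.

Let u = exp(w), so du = exp(w) dw. When w = 0, u = 1; when w = log(4), u = 4.
The integral becomes ∫ u**3 du from 1 to 4, with antiderivative u**4/4.
Back in w: F(w) = exp(4*w)/4.
Then F(log(4)) - F(0) = (64) - (1/4) = 255/4.

255/4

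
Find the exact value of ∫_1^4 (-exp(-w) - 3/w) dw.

-6*log(2) - exp(-1) + exp(-4)

An antiderivative is F(w) = -3*log(w) + exp(-w).
Then F(4) - F(1) = (-6*log(2) + exp(-4)) - (exp(-1)) = -6*log(2) - exp(-1) + exp(-4).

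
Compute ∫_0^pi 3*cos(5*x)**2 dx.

3*pi/2

Use the identity cos^2(5*x) = (1 + cos(10*x))/2.
An antiderivative is F(x) = 3*x/2 + 3*sin(10*x)/20.
Then F(pi) - F(0) = (3*pi/2) - (0) = 3*pi/2.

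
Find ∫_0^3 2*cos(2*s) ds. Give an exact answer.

sin(6)

Let u = 2*s, so du = 2 ds. When s = 0, u = 0; when s = 3, u = 6.
The integral becomes ∫ cos(u) du from 0 to 6, with antiderivative sin(u).
Back in s: F(s) = sin(2*s).
Then F(3) - F(0) = (sin(6)) - (0) = sin(6).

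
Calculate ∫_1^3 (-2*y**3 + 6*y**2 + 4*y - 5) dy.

By the power rule, an antiderivative is F(y) = -y**4/2 + 2*y**3 + 2*y**2 - 5*y.
Then F(3) - F(1) = (33/2) - (-3/2) = 18.

18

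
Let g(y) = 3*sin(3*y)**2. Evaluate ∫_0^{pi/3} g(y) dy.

pi/2

Use the identity sin^2(3*y) = (1 - cos(6*y))/2.
An antiderivative is F(y) = 3*y/2 - sin(6*y)/4.
Then F(pi/3) - F(0) = (pi/2) - (0) = pi/2.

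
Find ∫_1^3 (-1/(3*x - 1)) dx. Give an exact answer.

An antiderivative is F(x) = -log(3*x - 1)/3.
Then F(3) - F(1) = (-log(2)) - (-log(2)/3) = -2*log(2)/3.

-2*log(2)/3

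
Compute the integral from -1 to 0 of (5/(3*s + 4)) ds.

An antiderivative is F(s) = 5*log(3*s + 4)/3.
Then F(0) - F(-1) = (10*log(2)/3) - (0) = 10*log(2)/3.

10*log(2)/3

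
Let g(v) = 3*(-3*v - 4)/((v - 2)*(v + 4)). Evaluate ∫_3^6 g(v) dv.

-14*log(2) - 4*log(5) + 4*log(7)

Factor the denominator: v**2 + 2*v - 8 = (v + 4)(v - 2).
Partial fractions: 3*(-3*v - 4)/((v - 2)*(v + 4)) = -4/(v + 4) - 5/(v - 2).
An antiderivative is F(v) = -5*log(v - 2) - 4*log(v + 4).
Then F(6) - F(3) = (-14*log(2) - 4*log(5)) - (-4*log(7)) = -14*log(2) - 4*log(5) + 4*log(7).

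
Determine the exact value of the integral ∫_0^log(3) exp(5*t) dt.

242/5

Let u = exp(t), so du = exp(t) dt. When t = 0, u = 1; when t = log(3), u = 3.
The integral becomes ∫ u**4 du from 1 to 3, with antiderivative u**5/5.
Back in t: F(t) = exp(5*t)/5.
Then F(log(3)) - F(0) = (243/5) - (1/5) = 242/5.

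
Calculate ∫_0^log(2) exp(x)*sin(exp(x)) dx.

-cos(2) + cos(1)

Let u = exp(x), so du = exp(x) dx. When x = 0, u = 1; when x = log(2), u = 2.
The integral becomes ∫ sin(u) du from 1 to 2, with antiderivative -cos(u).
Back in x: F(x) = -cos(exp(x)).
Then F(log(2)) - F(0) = (-cos(2)) - (-cos(1)) = -cos(2) + cos(1).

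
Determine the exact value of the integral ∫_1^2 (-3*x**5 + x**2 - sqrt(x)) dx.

By the power rule, an antiderivative is F(x) = -x**6/2 - 2*x**(3/2)/3 + x**3/3.
Then F(2) - F(1) = (-88/3 - 4*sqrt(2)/3) - (-5/6) = -57/2 - 4*sqrt(2)/3.

-57/2 - 4*sqrt(2)/3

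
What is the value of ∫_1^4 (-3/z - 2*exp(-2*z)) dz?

-6*log(2) - exp(-2) + exp(-8)

An antiderivative is F(z) = -3*log(z) + exp(-2*z).
Then F(4) - F(1) = (-6*log(2) + exp(-8)) - (exp(-2)) = -6*log(2) - exp(-2) + exp(-8).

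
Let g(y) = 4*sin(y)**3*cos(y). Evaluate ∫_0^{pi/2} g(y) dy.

1

Let u = sin(y), so du = cos(y) dy. When y = 0, u = 0; when y = pi/2, u = 1.
The integral becomes 4·∫ u**3 du from 0 to 1, with antiderivative u**4.
Back in y: F(y) = sin(y)**4.
Then F(pi/2) - F(0) = (1) - (0) = 1.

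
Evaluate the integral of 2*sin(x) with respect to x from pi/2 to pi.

An antiderivative is F(x) = -2*cos(x).
Then F(pi) - F(pi/2) = (2) - (0) = 2.

2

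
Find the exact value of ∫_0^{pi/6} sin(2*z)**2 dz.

-sqrt(3)/16 + pi/12

Use the identity sin^2(2*z) = (1 - cos(4*z))/2.
An antiderivative is F(z) = z/2 - sin(4*z)/8.
Then F(pi/6) - F(0) = (-sqrt(3)/16 + pi/12) - (0) = -sqrt(3)/16 + pi/12.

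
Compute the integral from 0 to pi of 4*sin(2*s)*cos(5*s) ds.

-16/21

Use the identity sin(2*s)cos(5*s) = [sin(7*s) + sin(-3*s)]/2.
An antiderivative is F(s) = 2*cos(3*s)/3 - 2*cos(7*s)/7.
Then F(pi) - F(0) = (-8/21) - (8/21) = -16/21.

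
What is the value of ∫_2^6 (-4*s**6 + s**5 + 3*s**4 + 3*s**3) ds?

By the power rule, an antiderivative is F(s) = -4*s**7/7 + s**6/6 + 3*s**5/5 + 3*s**4/4.
Then F(6) - F(2) = (-5129244/35) - (-3284/105) = -15384448/105.

-15384448/105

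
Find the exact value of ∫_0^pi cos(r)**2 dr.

Use the identity cos^2(r) = (1 + cos(2*r))/2.
An antiderivative is F(r) = r/2 + sin(2*r)/4.
Then F(pi) - F(0) = (pi/2) - (0) = pi/2.

pi/2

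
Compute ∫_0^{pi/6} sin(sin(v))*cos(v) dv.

1 - cos(1/2)

Let u = sin(v), so du = cos(v) dv. When v = 0, u = 0; when v = pi/6, u = 1/2.
The integral becomes ∫ sin(u) du from 0 to 1/2, with antiderivative -cos(u).
Back in v: F(v) = -cos(sin(v)).
Then F(pi/6) - F(0) = (-cos(1/2)) - (-1) = 1 - cos(1/2).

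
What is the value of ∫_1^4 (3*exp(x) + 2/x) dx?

-3*exp(1) + log(16) + 3*exp(4)

An antiderivative is F(x) = 3*exp(x) + 2*log(x).
Then F(4) - F(1) = (log(16) + 3*exp(4)) - (3*exp(1)) = -3*exp(1) + log(16) + 3*exp(4).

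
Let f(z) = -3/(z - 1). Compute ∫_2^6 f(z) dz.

An antiderivative is F(z) = -3*log(z - 1).
Then F(6) - F(2) = (-3*log(5)) - (0) = -3*log(5).

-3*log(5)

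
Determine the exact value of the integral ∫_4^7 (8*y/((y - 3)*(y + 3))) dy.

Factor the denominator: y**2 - 9 = (y + 3)(y - 3).
Partial fractions: 8*y/((y - 3)*(y + 3)) = 4/(y + 3) + 4/(y - 3).
An antiderivative is F(y) = 4*log(y - 3) + 4*log(y + 3).
Then F(7) - F(4) = (4*log(5) + 12*log(2)) - (4*log(7)) = -4*log(7) + 4*log(5) + 12*log(2).

-4*log(7) + 4*log(5) + 12*log(2)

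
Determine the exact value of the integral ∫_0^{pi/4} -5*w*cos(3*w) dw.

-5*sqrt(2)*pi/24 + 5*sqrt(2)/18 + 5/9

Integrate by parts once (u = w, dv = -5*cos(3*w) dw).
An antiderivative is F(w) = -5*w*sin(3*w)/3 - 5*cos(3*w)/9.
Then F(pi/4) - F(0) = (5*sqrt(2)*(4 - 3*pi)/72) - (-5/9) = -5*sqrt(2)*pi/24 + 5*sqrt(2)/18 + 5/9.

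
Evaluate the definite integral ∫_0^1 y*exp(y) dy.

Integrate by parts once (u = y, dv = exp(y) dy).
An antiderivative is F(y) = (y - 1)*exp(y).
Then F(1) - F(0) = (0) - (-1) = 1.

1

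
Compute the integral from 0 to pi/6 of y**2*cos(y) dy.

Integrate by parts twice (u = y^2, dv = cos(y) dy).
An antiderivative is F(y) = y**2*sin(y) + 2*y*cos(y) - 2*sin(y).
Then F(pi/6) - F(0) = (-1 + pi**2/72 + sqrt(3)*pi/6) - (0) = -1 + pi**2/72 + sqrt(3)*pi/6.

-1 + pi**2/72 + sqrt(3)*pi/6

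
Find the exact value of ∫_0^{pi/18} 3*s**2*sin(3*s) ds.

-2/9 - sqrt(3)*pi**2/648 + pi/54 + sqrt(3)/9

Integrate by parts twice (u = s^2, dv = 3*sin(3*s) ds).
An antiderivative is F(s) = -s**2*cos(3*s) + 2*s*sin(3*s)/3 + 2*cos(3*s)/9.
Then F(pi/18) - F(0) = (-sqrt(3)*pi**2/648 + pi/54 + sqrt(3)/9) - (2/9) = -2/9 - sqrt(3)*pi**2/648 + pi/54 + sqrt(3)/9.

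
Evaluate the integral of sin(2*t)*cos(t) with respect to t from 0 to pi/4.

2/3 - sqrt(2)/6

Use the identity sin(2*t)cos(t) = [sin(3*t) + sin(t)]/2.
An antiderivative is F(t) = -cos(t)/2 - cos(3*t)/6.
Then F(pi/4) - F(0) = (-sqrt(2)/6) - (-2/3) = 2/3 - sqrt(2)/6.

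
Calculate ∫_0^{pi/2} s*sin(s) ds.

Integrate by parts once (u = s, dv = sin(s) ds).
An antiderivative is F(s) = -s*cos(s) + sin(s).
Then F(pi/2) - F(0) = (1) - (0) = 1.

1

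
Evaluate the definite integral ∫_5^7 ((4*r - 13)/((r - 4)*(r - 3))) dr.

Factor the denominator: r**2 - 7*r + 12 = (r - 3)(r - 4).
Partial fractions: (4*r - 13)/((r - 4)*(r - 3)) = 1/(r - 3) + 3/(r - 4).
An antiderivative is F(r) = 3*log(r - 4) + log(r - 3).
Then F(7) - F(5) = (2*log(2) + 3*log(3)) - (log(2)) = log(54).

log(54)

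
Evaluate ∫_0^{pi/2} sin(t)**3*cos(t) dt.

Let u = sin(t), so du = cos(t) dt. When t = 0, u = 0; when t = pi/2, u = 1.
The integral becomes ∫ u**3 du from 0 to 1, with antiderivative u**4/4.
Back in t: F(t) = sin(t)**4/4.
Then F(pi/2) - F(0) = (1/4) - (0) = 1/4.

1/4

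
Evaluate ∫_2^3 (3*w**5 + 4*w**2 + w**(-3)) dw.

By the power rule, an antiderivative is F(w) = w**6/2 + 4*w**3/3 - 1/(2*w**2).
Then F(3) - F(2) = (3604/9) - (1021/24) = 25769/72.

25769/72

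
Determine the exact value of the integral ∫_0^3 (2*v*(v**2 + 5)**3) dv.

37791/4

Let u = v**2 + 5, so du = 2*v dv. When v = 0, u = 5; when v = 3, u = 14.
The integral becomes ∫ u**3 du from 5 to 14, with antiderivative u**4/4.
Back in v: F(v) = (v**2 + 5)**4/4.
Then F(3) - F(0) = (9604) - (625/4) = 37791/4.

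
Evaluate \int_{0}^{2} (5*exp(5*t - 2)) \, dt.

Let u = 5*t - 2, so du = 5 dt. When t = 0, u = -2; when t = 2, u = 8.
The integral becomes ∫ exp(u) du from -2 to 8, with antiderivative exp(u).
Back in t: F(t) = exp(5*t - 2).
Then F(2) - F(0) = (exp(8)) - (exp(-2)) = -(1 - exp(10))*exp(-2).

-(1 - exp(10))*exp(-2)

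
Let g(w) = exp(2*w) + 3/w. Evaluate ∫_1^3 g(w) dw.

An antiderivative is F(w) = exp(2*w)/2 + 3*log(w).
Then F(3) - F(1) = (log(27) + exp(6)/2) - (exp(2)/2) = -exp(2)/2 + log(27) + exp(6)/2.

-exp(2)/2 + log(27) + exp(6)/2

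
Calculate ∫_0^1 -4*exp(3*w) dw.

4/3 - 4*exp(3)/3

An antiderivative is F(w) = -4*exp(3*w)/3.
Then F(1) - F(0) = (-4*exp(3)/3) - (-4/3) = 4/3 - 4*exp(3)/3.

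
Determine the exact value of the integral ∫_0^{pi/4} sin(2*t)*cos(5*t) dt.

-5*sqrt(2)/42 - 2/21

Use the identity sin(2*t)cos(5*t) = [sin(7*t) + sin(-3*t)]/2.
An antiderivative is F(t) = cos(3*t)/6 - cos(7*t)/14.
Then F(pi/4) - F(0) = (-5*sqrt(2)/42) - (2/21) = -5*sqrt(2)/42 - 2/21.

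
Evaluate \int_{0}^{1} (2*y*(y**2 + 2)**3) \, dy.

65/4

Let u = y**2 + 2, so du = 2*y dy. When y = 0, u = 2; when y = 1, u = 3.
The integral becomes ∫ u**3 du from 2 to 3, with antiderivative u**4/4.
Back in y: F(y) = (y**2 + 2)**4/4.
Then F(1) - F(0) = (81/4) - (4) = 65/4.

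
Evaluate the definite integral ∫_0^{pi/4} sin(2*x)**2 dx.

Use the identity sin^2(2*x) = (1 - cos(4*x))/2.
An antiderivative is F(x) = x/2 - sin(4*x)/8.
Then F(pi/4) - F(0) = (pi/8) - (0) = pi/8.

pi/8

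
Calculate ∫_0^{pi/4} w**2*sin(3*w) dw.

-2/27 - sqrt(2)/27 + sqrt(2)*pi/36 + sqrt(2)*pi**2/96

Integrate by parts twice (u = w^2, dv = sin(3*w) dw).
An antiderivative is F(w) = -w**2*cos(3*w)/3 + 2*w*sin(3*w)/9 + 2*cos(3*w)/27.
Then F(pi/4) - F(0) = (sqrt(2)*(-32 + 24*pi + 9*pi**2)/864) - (2/27) = -2/27 - sqrt(2)/27 + sqrt(2)*pi/36 + sqrt(2)*pi**2/96.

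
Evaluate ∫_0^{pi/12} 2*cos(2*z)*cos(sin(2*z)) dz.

sin(1/2)

Let u = sin(2*z), so du = 2*cos(2*z) dz. When z = 0, u = 0; when z = pi/12, u = 1/2.
The integral becomes ∫ cos(u) du from 0 to 1/2, with antiderivative sin(u).
Back in z: F(z) = sin(sin(2*z)).
Then F(pi/12) - F(0) = (sin(1/2)) - (0) = sin(1/2).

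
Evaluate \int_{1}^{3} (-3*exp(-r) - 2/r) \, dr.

An antiderivative is F(r) = -2*log(r) + 3*exp(-r).
Then F(3) - F(1) = (-2*log(3) + 3*exp(-3)) - (3*exp(-1)) = -2*log(3) - 3*exp(-1) + 3*exp(-3).

-2*log(3) - 3*exp(-1) + 3*exp(-3)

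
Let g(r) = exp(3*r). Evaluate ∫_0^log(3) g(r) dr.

26/3

Let u = exp(r), so du = exp(r) dr. When r = 0, u = 1; when r = log(3), u = 3.
The integral becomes ∫ u**2 du from 1 to 3, with antiderivative u**3/3.
Back in r: F(r) = exp(3*r)/3.
Then F(log(3)) - F(0) = (9) - (1/3) = 26/3.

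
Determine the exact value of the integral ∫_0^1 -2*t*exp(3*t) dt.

Integrate by parts once (u = t, dv = -2*exp(3*t) dt).
An antiderivative is F(t) = (-6*t + 2)*exp(3*t)/9.
Then F(1) - F(0) = (-4*exp(3)/9) - (2/9) = -4*exp(3)/9 - 2/9.

-4*exp(3)/9 - 2/9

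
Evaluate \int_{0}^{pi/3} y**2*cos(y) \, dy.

Integrate by parts twice (u = y^2, dv = cos(y) dy).
An antiderivative is F(y) = y**2*sin(y) + 2*y*cos(y) - 2*sin(y).
Then F(pi/3) - F(0) = (-sqrt(3) + sqrt(3)*pi**2/18 + pi/3) - (0) = -sqrt(3) + sqrt(3)*pi**2/18 + pi/3.

-sqrt(3) + sqrt(3)*pi**2/18 + pi/3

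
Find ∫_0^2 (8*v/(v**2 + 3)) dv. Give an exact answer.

Let u = v**2 + 3, so du = 2*v dv. When v = 0, u = 3; when v = 2, u = 7.
The integral becomes 4·∫ 1/u du from 3 to 7, with antiderivative 4*log(u).
Back in v: F(v) = 4*log(v**2 + 3).
Then F(2) - F(0) = (4*log(7)) - (log(81)) = -4*log(3) + 4*log(7).

-4*log(3) + 4*log(7)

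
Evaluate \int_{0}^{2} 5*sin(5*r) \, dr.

1 - cos(10)

Let u = 5*r, so du = 5 dr. When r = 0, u = 0; when r = 2, u = 10.
The integral becomes ∫ sin(u) du from 0 to 10, with antiderivative -cos(u).
Back in r: F(r) = -cos(5*r).
Then F(2) - F(0) = (-cos(10)) - (-1) = 1 - cos(10).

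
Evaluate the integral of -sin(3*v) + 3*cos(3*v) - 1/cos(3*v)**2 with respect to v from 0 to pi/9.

An antiderivative is F(v) = sin(3*v) + cos(3*v)/3 - tan(3*v)/3.
Then F(pi/9) - F(0) = (1/6 + sqrt(3)/6) - (1/3) = -1/6 + sqrt(3)/6.

-1/6 + sqrt(3)/6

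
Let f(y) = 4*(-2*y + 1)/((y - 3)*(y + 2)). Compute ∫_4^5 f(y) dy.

Factor the denominator: y**2 - y - 6 = (y + 2)(y - 3).
Partial fractions: 4*(-2*y + 1)/((y - 3)*(y + 2)) = -4/(y + 2) - 4/(y - 3).
An antiderivative is F(y) = -4*log(y - 3) - 4*log(y + 2).
Then F(5) - F(4) = (-4*log(7) - 4*log(2)) - (-4*log(3) - 4*log(2)) = -4*log(7) + 4*log(3).

-4*log(7) + 4*log(3)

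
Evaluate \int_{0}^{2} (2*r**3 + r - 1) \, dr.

By the power rule, an antiderivative is F(r) = r**4/2 + r**2/2 - r.
Then F(2) - F(0) = (8) - (0) = 8.

8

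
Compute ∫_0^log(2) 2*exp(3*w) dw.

14/3

Let u = exp(w), so du = exp(w) dw. When w = 0, u = 1; when w = log(2), u = 2.
The integral becomes 2·∫ u**2 du from 1 to 2, with antiderivative 2*u**3/3.
Back in w: F(w) = 2*exp(3*w)/3.
Then F(log(2)) - F(0) = (16/3) - (2/3) = 14/3.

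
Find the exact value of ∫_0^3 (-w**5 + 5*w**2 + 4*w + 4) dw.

By the power rule, an antiderivative is F(w) = -w**6/6 + 5*w**3/3 + 2*w**2 + 4*w.
Then F(3) - F(0) = (-93/2) - (0) = -93/2.

-93/2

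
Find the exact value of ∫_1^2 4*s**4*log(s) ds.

-124/25 + 128*log(2)/5

Integrate by parts once (u = ln s, dv = 4*s**4 ds).
An antiderivative is F(s) = 4*s**5*(5*log(s) - 1)/25.
Then F(2) - F(1) = (-128/25 + 128*log(2)/5) - (-4/25) = -124/25 + 128*log(2)/5.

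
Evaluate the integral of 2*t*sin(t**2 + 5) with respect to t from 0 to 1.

Let u = t**2 + 5, so du = 2*t dt. When t = 0, u = 5; when t = 1, u = 6.
The integral becomes ∫ sin(u) du from 5 to 6, with antiderivative -cos(u).
Back in t: F(t) = -cos(t**2 + 5).
Then F(1) - F(0) = (-cos(6)) - (-cos(5)) = -cos(6) + cos(5).

-cos(6) + cos(5)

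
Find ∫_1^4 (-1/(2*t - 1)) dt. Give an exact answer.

-log(7)/2

An antiderivative is F(t) = -log(2*t - 1)/2.
Then F(4) - F(1) = (-log(7)/2) - (0) = -log(7)/2.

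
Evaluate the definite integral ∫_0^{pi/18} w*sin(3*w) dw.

-sqrt(3)*pi/108 + 1/18

Integrate by parts once (u = w, dv = sin(3*w) dw).
An antiderivative is F(w) = -w*cos(3*w)/3 + sin(3*w)/9.
Then F(pi/18) - F(0) = (-sqrt(3)*pi/108 + 1/18) - (0) = -sqrt(3)*pi/108 + 1/18.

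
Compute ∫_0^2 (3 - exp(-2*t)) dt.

exp(-4)/2 + 11/2

An antiderivative is F(t) = 3*t + exp(-2*t)/2.
Then F(2) - F(0) = (exp(-4)/2 + 6) - (1/2) = exp(-4)/2 + 11/2.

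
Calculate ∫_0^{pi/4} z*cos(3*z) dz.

-1/9 - sqrt(2)/18 + sqrt(2)*pi/24

Integrate by parts once (u = z, dv = cos(3*z) dz).
An antiderivative is F(z) = z*sin(3*z)/3 + cos(3*z)/9.
Then F(pi/4) - F(0) = (sqrt(2)*(-4 + 3*pi)/72) - (1/9) = -1/9 - sqrt(2)/18 + sqrt(2)*pi/24.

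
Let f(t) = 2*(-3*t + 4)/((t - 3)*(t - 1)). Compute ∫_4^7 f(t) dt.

-11*log(2)

Factor the denominator: t**2 - 4*t + 3 = (t - 1)(t - 3).
Partial fractions: 2*(-3*t + 4)/((t - 3)*(t - 1)) = -1/(t - 1) - 5/(t - 3).
An antiderivative is F(t) = -5*log(t - 3) - log(t - 1).
Then F(7) - F(4) = (-11*log(2) - log(3)) - (-log(3)) = -11*log(2).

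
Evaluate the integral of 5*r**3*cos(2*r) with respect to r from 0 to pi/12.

-15*sqrt(3)/16 - 5*pi/32 + 5*pi**3/6912 + 5*sqrt(3)*pi**2/384 + 15/8

Integrate by parts 3 times (u = r^3, dv = 5*cos(2*r) dr).
An antiderivative is F(r) = 5*r**3*sin(2*r)/2 + 15*r**2*cos(2*r)/4 - 15*r*sin(2*r)/4 - 15*cos(2*r)/8.
Then F(pi/12) - F(0) = (-15*sqrt(3)/16 - 5*pi/32 + 5*pi**3/6912 + 5*sqrt(3)*pi**2/384) - (-15/8) = -15*sqrt(3)/16 - 5*pi/32 + 5*pi**3/6912 + 5*sqrt(3)*pi**2/384 + 15/8.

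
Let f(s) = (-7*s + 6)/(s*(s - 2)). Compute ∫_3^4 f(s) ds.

Factor the denominator: s**2 - 2*s = s(s - 2).
Partial fractions: (-7*s + 6)/(s*(s - 2)) = -3/s - 4/(s - 2).
An antiderivative is F(s) = -3*log(s) - 4*log(s - 2).
Then F(4) - F(3) = (-10*log(2)) - (-log(27)) = -10*log(2) + 3*log(3).

-10*log(2) + 3*log(3)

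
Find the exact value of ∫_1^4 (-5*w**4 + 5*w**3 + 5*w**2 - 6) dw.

-2469/4

By the power rule, an antiderivative is F(w) = -w**5 + 5*w**4/4 + 5*w**3/3 - 6*w.
Then F(4) - F(1) = (-1864/3) - (-49/12) = -2469/4.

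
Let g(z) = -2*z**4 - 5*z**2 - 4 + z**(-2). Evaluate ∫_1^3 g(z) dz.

-2212/15

By the power rule, an antiderivative is F(z) = -2*z**5/5 - 5*z**3/3 - 4*z - 1/z.
Then F(3) - F(1) = (-2318/15) - (-106/15) = -2212/15.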